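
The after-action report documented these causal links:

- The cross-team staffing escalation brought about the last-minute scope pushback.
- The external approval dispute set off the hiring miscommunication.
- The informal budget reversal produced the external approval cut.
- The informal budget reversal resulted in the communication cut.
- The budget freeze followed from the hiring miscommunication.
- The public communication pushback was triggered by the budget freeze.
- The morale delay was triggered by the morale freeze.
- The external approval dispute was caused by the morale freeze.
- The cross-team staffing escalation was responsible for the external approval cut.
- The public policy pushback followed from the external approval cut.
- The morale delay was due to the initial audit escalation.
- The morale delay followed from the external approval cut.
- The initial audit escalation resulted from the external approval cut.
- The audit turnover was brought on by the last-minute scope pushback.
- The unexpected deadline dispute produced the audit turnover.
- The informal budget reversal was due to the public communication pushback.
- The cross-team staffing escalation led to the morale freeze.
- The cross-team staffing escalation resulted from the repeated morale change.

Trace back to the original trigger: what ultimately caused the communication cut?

Tracing upstream from the communication cut: the communication cut ← the informal budget reversal ← the public communication pushback ← the budget freeze ← the hiring miscommunication ← the external approval dispute ← the morale freeze ← the cross-team staffing escalation ← the repeated morale change.
The repeated morale change has no stated cause, so it is the root.

the repeated morale change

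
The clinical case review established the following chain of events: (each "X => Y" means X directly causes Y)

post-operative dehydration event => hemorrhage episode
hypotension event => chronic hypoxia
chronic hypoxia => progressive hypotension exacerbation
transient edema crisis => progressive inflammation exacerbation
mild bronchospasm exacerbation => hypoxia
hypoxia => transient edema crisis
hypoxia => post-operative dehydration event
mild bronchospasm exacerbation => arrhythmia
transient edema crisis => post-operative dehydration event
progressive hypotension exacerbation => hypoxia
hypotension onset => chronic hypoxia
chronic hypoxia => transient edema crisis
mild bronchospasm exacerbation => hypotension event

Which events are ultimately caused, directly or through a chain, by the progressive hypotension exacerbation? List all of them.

Direct effects: the hypoxia.
2 steps out: the transient edema crisis, the post-operative dehydration event.
3 steps out: the hemorrhage episode, the progressive inflammation exacerbation.
Not reachable from it: the mild bronchospasm exacerbation, the arrhythmia, the hypotension event, the chronic hypoxia, the hypotension onset.

the hemorrhage episode, the hypoxia, the post-operative dehydration event, the progressive inflammation exacerbation, the transient edema crisis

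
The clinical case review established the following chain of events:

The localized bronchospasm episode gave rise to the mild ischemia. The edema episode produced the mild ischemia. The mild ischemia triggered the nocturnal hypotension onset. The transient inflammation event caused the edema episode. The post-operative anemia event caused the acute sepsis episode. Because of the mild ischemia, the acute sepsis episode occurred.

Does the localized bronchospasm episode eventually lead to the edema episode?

The localized bronchospasm episode leads to the mild ischemia, the acute sepsis episode, the nocturnal hypotension onset; the edema episode is not among them.

No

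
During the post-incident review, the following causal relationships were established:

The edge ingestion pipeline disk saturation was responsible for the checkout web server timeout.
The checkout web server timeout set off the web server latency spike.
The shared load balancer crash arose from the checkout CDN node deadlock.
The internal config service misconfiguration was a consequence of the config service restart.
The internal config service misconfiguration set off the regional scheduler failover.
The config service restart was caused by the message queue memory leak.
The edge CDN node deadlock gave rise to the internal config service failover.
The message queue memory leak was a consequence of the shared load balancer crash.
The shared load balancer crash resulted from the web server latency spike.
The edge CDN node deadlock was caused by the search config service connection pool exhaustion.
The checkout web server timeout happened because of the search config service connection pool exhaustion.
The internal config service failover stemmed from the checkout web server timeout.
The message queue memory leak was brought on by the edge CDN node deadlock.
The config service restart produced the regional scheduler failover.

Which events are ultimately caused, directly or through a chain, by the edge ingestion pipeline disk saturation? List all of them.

Direct effects: the checkout web server timeout.
2 steps out: the web server latency spike, the internal config service failover.
3 steps out: the shared load balancer crash.
4 steps out: the message queue memory leak.
5 steps out: the config service restart.
6 steps out: the internal config service misconfiguration, the regional scheduler failover.
Not reachable from it: the search config service connection pool exhaustion, the checkout CDN node deadlock, the edge CDN node deadlock.

the checkout web server timeout, the config service restart, the internal config service failover, the internal config service misconfiguration, the message queue memory leak, the regional scheduler failover, the shared load balancer crash, the web server latency spike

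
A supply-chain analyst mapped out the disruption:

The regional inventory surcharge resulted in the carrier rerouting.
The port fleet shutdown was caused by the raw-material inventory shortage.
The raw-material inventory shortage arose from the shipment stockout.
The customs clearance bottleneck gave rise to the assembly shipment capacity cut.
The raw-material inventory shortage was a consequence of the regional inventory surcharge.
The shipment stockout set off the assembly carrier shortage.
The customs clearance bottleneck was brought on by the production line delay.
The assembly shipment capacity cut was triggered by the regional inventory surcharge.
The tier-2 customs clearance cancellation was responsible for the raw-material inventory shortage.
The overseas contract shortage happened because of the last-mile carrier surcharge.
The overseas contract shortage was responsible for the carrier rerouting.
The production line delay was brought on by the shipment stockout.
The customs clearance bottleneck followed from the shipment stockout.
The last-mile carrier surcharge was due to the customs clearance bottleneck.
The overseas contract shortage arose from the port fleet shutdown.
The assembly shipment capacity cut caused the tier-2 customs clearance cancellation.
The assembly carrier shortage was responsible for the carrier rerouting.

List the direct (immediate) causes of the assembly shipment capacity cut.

Upstream contributors include the shipment stockout, the production line delay, but only the customs clearance bottleneck, the regional inventory surcharge feed directly into the assembly shipment capacity cut.

the customs clearance bottleneck, the regional inventory surcharge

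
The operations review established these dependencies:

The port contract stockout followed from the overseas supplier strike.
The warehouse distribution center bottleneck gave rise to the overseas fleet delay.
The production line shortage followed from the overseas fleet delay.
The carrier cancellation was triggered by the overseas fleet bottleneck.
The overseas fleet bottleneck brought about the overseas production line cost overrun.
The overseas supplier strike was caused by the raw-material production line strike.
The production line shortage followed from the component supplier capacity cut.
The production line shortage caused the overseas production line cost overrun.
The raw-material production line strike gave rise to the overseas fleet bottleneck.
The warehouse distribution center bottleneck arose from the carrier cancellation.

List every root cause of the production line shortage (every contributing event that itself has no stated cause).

Tracing upstream from the production line shortage: the production line shortage ← the overseas fleet delay ← the warehouse distribution center bottleneck ← the carrier cancellation ← the overseas fleet bottleneck ← the raw-material production line strike.
A separate upstream branch: the production line shortage ← the component supplier capacity cut.
Each of those chain origins has no stated cause.

the component supplier capacity cut, the raw-material production line strike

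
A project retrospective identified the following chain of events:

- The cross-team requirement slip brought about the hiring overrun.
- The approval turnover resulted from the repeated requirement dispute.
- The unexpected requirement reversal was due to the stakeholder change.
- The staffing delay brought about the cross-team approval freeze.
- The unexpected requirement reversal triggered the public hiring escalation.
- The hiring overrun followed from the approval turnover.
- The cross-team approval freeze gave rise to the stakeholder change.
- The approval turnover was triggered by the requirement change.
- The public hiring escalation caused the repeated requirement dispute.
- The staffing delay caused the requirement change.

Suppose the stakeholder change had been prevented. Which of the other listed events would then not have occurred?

Downstream of the stakeholder change: the unexpected requirement reversal, the public hiring escalation, the repeated requirement dispute, the approval turnover, the hiring overrun.
Of those, still caused via another path: the approval turnover, the hiring overrun.
The remainder have no surviving cause.

the public hiring escalation, the repeated requirement dispute, the unexpected requirement reversal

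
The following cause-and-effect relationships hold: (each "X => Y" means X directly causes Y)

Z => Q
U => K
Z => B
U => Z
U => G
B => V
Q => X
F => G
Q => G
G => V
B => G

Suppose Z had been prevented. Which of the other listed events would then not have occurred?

B, Q, X

Downstream of Z: B, Q, G, V, X.
Of those, still caused via another path: G, V.
The remainder have no surviving cause.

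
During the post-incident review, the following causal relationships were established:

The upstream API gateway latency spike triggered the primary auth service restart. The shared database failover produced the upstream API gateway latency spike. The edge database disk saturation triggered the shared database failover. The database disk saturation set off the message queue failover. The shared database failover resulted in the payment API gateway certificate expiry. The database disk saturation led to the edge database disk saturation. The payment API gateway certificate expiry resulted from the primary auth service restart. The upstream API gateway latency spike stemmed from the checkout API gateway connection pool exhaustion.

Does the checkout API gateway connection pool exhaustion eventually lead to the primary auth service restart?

There is a causal chain: the checkout API gateway connection pool exhaustion → the upstream API gateway latency spike → the primary auth service restart.

Yes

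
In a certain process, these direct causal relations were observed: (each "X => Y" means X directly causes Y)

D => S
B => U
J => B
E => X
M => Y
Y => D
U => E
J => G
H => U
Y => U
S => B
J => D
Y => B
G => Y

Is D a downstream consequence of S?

No

S leads to B, U, E, X; D is not among them.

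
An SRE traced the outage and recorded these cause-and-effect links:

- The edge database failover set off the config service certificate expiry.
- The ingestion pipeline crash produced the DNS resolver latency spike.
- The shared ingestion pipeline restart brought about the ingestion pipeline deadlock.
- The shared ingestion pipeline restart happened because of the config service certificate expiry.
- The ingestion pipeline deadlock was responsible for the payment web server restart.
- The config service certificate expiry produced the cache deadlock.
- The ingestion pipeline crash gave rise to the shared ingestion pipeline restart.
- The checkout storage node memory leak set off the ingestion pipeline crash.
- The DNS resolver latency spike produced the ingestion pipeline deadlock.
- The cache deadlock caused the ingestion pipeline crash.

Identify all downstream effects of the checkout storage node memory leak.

Direct effects: the ingestion pipeline crash.
2 steps out: the DNS resolver latency spike, the shared ingestion pipeline restart.
3 steps out: the ingestion pipeline deadlock.
4 steps out: the payment web server restart.
Not reachable from it: the edge database failover, the config service certificate expiry, the cache deadlock.

the DNS resolver latency spike, the ingestion pipeline crash, the ingestion pipeline deadlock, the payment web server restart, the shared ingestion pipeline restart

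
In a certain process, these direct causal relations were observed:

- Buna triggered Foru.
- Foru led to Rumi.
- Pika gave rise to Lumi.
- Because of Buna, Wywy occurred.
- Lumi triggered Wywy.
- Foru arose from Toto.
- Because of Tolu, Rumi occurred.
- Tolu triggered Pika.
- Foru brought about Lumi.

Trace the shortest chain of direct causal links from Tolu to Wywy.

Tolu → Pika
Pika → Lumi
Lumi → Wywy
Length: 3 steps.

Tolu → Pika → Lumi → Wywy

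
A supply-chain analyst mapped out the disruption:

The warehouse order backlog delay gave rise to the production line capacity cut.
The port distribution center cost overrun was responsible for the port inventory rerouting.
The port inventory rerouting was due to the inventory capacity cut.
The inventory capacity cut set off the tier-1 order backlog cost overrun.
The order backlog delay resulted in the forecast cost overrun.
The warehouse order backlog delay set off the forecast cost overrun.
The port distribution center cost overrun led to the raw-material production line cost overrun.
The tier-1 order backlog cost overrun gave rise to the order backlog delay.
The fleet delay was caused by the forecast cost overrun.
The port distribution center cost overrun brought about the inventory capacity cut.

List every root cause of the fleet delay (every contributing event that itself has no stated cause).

the port distribution center cost overrun, the warehouse order backlog delay

Tracing upstream from the fleet delay: the fleet delay ← the forecast cost overrun ← the order backlog delay ← the tier-1 order backlog cost overrun ← the inventory capacity cut ← the port distribution center cost overrun.
A separate upstream branch: the fleet delay ← the forecast cost overrun ← the warehouse order backlog delay.
Each of those chain origins has no stated cause.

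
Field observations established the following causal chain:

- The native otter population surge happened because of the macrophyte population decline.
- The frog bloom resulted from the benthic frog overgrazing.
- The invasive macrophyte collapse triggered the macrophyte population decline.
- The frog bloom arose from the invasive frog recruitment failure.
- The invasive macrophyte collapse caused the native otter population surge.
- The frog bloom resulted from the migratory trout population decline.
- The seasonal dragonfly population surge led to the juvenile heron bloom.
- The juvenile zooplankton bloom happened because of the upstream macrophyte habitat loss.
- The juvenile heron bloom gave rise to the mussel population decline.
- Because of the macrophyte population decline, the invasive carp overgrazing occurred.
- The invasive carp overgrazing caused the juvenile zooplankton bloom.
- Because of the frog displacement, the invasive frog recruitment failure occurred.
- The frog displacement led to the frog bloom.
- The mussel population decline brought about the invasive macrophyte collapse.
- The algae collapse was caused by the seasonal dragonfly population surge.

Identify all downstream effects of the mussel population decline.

the invasive carp overgrazing, the invasive macrophyte collapse, the juvenile zooplankton bloom, the macrophyte population decline, the native otter population surge

Direct effects: the invasive macrophyte collapse.
2 steps out: the macrophyte population decline, the native otter population surge.
3 steps out: the invasive carp overgrazing.
4 steps out: the juvenile zooplankton bloom.
Not reachable from it: the seasonal dragonfly population surge, the juvenile heron bloom, the benthic frog overgrazing, the upstream macrophyte habitat loss, the algae collapse, the migratory trout population decline, the frog displacement, the invasive frog recruitment failure, the frog bloom.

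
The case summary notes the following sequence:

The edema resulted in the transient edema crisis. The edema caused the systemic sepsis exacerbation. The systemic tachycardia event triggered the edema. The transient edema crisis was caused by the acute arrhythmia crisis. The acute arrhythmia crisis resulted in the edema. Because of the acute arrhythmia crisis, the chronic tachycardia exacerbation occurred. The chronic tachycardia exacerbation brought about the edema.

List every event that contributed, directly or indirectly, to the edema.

the acute arrhythmia crisis, the chronic tachycardia exacerbation, the systemic tachycardia event

Immediate causes of the edema: the systemic tachycardia event, the acute arrhythmia crisis, the chronic tachycardia exacerbation.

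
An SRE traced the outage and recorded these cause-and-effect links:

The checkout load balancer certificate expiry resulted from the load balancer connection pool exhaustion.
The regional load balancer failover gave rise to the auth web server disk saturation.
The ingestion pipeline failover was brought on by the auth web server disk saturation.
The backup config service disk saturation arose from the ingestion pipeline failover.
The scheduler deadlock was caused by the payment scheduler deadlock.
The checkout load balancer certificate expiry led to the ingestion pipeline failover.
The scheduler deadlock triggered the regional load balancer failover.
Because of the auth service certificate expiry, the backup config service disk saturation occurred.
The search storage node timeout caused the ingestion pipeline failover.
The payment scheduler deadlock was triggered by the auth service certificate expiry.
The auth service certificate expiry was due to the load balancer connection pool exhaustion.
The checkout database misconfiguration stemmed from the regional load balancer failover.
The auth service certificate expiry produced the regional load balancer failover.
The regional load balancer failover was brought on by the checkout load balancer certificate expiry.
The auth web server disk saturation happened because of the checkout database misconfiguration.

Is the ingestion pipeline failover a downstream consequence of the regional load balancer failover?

There is a causal chain: the regional load balancer failover → the auth web server disk saturation → the ingestion pipeline failover.

Yes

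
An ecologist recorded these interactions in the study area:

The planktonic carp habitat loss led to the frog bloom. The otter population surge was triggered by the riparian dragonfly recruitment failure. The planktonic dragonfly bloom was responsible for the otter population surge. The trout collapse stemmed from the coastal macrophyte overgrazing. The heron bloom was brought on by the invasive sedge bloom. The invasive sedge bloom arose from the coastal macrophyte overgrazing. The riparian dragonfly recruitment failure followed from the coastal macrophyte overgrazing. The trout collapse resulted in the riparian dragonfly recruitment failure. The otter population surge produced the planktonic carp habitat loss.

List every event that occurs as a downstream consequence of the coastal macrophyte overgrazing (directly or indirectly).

the frog bloom, the heron bloom, the invasive sedge bloom, the otter population surge, the planktonic carp habitat loss, the riparian dragonfly recruitment failure, the trout collapse

Direct effects: the trout collapse, the riparian dragonfly recruitment failure, the invasive sedge bloom.
2 steps out: the heron bloom, the otter population surge.
3 steps out: the planktonic carp habitat loss.
4 steps out: the frog bloom.
Not reachable from it: the planktonic dragonfly bloom.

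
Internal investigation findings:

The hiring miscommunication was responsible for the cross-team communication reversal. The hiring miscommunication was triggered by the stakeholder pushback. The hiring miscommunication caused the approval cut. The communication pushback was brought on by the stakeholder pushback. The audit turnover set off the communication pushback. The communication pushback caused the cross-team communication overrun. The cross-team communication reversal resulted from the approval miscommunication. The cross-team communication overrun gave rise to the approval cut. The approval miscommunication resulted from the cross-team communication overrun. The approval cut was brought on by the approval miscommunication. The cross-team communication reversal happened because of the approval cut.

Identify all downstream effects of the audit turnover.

Direct effects: the communication pushback.
2 steps out: the cross-team communication overrun.
3 steps out: the approval miscommunication, the approval cut.
4 steps out: the cross-team communication reversal.
Not reachable from it: the stakeholder pushback, the hiring miscommunication.

the approval cut, the approval miscommunication, the communication pushback, the cross-team communication overrun, the cross-team communication reversal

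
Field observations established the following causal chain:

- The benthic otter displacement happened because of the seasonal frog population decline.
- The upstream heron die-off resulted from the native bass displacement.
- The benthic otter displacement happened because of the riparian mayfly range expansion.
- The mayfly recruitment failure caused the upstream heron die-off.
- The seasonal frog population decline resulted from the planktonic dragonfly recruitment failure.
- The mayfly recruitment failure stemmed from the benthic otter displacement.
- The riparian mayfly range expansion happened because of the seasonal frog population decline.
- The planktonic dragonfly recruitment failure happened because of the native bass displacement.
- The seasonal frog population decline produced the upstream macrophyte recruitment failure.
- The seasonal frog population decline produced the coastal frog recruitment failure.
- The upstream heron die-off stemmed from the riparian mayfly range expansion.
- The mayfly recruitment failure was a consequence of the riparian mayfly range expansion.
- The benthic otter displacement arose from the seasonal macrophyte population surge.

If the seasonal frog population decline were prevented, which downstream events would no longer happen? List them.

Downstream of the seasonal frog population decline: the upstream macrophyte recruitment failure, the riparian mayfly range expansion, the benthic otter displacement, the mayfly recruitment failure, the coastal frog recruitment failure, the upstream heron die-off.
Of those, still caused via another path: the benthic otter displacement, the mayfly recruitment failure, the upstream heron die-off.
The remainder have no surviving cause.

the coastal frog recruitment failure, the riparian mayfly range expansion, the upstream macrophyte recruitment failure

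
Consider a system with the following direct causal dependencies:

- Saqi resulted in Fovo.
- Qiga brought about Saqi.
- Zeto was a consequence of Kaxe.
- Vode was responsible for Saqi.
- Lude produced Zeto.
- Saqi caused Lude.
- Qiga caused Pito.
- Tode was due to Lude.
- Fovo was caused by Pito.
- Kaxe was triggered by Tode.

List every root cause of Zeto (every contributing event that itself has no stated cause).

Tracing upstream from Zeto: Zeto ← Lude ← Saqi ← Qiga.
A separate upstream branch: Zeto ← Lude ← Saqi ← Vode.
Each of those chain origins has no stated cause.

Qiga, Vode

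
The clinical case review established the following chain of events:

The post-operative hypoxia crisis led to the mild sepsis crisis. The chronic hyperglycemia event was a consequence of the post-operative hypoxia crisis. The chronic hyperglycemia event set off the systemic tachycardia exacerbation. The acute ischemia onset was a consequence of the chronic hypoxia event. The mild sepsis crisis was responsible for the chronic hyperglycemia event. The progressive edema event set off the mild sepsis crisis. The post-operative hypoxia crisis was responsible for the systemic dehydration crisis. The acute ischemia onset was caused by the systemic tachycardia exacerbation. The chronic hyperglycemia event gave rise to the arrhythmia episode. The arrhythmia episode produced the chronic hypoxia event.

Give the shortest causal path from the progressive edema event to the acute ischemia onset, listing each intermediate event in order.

the progressive edema event → the mild sepsis crisis → the chronic hyperglycemia event → the systemic tachycardia exacerbation → the acute ischemia onset

the progressive edema event → the mild sepsis crisis
the mild sepsis crisis → the chronic hyperglycemia event
the chronic hyperglycemia event → the systemic tachycardia exacerbation
the systemic tachycardia exacerbation → the acute ischemia onset
Length: 4 steps.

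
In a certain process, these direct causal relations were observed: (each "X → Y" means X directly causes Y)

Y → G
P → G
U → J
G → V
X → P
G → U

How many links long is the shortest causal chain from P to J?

Shortest chain: P → G → U → J.

3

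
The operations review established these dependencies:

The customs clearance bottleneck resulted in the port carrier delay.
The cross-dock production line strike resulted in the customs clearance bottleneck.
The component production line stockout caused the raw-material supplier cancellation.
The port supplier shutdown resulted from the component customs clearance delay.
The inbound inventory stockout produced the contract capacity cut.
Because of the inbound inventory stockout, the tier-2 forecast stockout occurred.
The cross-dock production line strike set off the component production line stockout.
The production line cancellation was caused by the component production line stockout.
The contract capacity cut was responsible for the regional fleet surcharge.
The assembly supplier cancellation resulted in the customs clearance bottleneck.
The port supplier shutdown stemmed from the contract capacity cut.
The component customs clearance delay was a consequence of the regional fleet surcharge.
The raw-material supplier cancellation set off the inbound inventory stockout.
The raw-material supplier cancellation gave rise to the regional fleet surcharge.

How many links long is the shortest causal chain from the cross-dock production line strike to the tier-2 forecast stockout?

Shortest chain: the cross-dock production line strike → the component production line stockout → the raw-material supplier cancellation → the inbound inventory stockout → the tier-2 forecast stockout.

4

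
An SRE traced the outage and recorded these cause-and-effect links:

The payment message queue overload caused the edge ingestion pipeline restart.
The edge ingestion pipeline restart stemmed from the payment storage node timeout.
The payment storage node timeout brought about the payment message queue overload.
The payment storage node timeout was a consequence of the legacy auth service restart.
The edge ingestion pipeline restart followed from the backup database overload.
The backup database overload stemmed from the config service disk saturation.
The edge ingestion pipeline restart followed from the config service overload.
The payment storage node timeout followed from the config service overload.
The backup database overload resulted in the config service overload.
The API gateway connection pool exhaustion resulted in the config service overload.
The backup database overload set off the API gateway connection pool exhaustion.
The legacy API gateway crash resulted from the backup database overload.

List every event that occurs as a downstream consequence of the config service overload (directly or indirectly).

Direct effects: the payment storage node timeout, the edge ingestion pipeline restart.
2 steps out: the payment message queue overload.
Not reachable from it: the config service disk saturation, the backup database overload, the API gateway connection pool exhaustion, the legacy API gateway crash, the legacy auth service restart.

the edge ingestion pipeline restart, the payment message queue overload, the payment storage node timeout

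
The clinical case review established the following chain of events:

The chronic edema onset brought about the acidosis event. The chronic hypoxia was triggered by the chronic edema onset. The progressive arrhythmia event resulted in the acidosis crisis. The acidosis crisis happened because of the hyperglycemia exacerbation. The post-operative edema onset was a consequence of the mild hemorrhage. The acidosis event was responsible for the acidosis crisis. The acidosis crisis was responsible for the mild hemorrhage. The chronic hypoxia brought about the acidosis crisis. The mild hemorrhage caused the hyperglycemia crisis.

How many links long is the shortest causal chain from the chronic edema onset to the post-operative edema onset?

4

Shortest chain: the chronic edema onset → the chronic hypoxia → the acidosis crisis → the mild hemorrhage → the post-operative edema onset.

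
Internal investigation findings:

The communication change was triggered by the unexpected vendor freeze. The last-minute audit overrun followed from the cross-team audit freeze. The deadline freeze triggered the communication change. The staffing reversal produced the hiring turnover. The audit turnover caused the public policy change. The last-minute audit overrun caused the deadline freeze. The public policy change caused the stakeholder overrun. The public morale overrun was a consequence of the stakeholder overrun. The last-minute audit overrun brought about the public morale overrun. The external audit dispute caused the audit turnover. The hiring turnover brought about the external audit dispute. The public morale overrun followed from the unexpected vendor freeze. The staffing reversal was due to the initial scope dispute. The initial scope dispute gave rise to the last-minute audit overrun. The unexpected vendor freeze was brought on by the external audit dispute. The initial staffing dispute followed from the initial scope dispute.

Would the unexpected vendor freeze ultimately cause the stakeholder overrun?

No

The unexpected vendor freeze leads to the public morale overrun, the communication change; the stakeholder overrun is not among them.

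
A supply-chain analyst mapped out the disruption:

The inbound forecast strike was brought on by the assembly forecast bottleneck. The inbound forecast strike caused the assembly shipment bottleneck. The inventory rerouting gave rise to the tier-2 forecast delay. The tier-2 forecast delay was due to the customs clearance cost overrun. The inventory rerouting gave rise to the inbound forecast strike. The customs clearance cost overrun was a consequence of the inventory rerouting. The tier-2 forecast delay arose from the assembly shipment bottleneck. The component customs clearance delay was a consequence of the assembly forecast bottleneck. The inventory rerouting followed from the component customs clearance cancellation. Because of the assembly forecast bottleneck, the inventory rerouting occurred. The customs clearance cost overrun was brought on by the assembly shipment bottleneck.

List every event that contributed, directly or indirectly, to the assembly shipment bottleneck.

Immediate cause of the assembly shipment bottleneck: the inbound forecast strike.
Further upstream: the assembly forecast bottleneck, the component customs clearance cancellation, the inventory rerouting.

the assembly forecast bottleneck, the component customs clearance cancellation, the inbound forecast strike, the inventory rerouting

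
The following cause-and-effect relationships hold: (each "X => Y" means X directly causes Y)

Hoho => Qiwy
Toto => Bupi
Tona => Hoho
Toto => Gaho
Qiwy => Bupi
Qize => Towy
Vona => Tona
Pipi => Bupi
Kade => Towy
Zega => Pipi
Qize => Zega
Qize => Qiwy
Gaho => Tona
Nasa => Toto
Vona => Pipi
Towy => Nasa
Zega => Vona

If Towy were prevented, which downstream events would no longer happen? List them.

Gaho, Nasa, Toto

Downstream of Towy: Nasa, Toto, Gaho, Tona, Hoho, Qiwy, Bupi.
Of those, still caused via another path: Tona, Hoho, Qiwy, Bupi.
The remainder have no surviving cause.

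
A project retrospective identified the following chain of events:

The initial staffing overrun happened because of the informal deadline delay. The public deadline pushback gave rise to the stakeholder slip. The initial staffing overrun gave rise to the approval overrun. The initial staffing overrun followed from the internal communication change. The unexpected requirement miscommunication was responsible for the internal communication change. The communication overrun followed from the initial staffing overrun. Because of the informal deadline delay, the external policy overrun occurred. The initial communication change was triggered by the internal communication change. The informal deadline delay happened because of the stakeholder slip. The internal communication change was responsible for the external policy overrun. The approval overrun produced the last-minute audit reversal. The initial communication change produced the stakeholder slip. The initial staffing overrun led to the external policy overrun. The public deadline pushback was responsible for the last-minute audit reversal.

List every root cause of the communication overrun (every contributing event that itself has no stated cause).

the public deadline pushback, the unexpected requirement miscommunication

Tracing upstream from the communication overrun: the communication overrun ← the initial staffing overrun ← the internal communication change ← the unexpected requirement miscommunication.
A separate upstream branch: the communication overrun ← the initial staffing overrun ← the informal deadline delay ← the stakeholder slip ← the public deadline pushback.
Each of those chain origins has no stated cause.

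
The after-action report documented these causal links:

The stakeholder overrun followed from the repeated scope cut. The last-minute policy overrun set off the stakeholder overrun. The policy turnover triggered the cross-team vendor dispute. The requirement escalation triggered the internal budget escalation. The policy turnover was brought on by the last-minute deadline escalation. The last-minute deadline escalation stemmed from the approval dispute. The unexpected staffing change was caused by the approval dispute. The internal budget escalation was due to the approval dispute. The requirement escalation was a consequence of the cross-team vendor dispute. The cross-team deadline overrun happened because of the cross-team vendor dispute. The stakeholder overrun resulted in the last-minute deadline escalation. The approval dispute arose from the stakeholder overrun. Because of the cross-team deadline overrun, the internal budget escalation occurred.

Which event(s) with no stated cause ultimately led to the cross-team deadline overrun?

the last-minute policy overrun, the repeated scope cut

Tracing upstream from the cross-team deadline overrun: the cross-team deadline overrun ← the cross-team vendor dispute ← the policy turnover ← the last-minute deadline escalation ← the stakeholder overrun ← the repeated scope cut.
A separate upstream branch: the cross-team deadline overrun ← the cross-team vendor dispute ← the policy turnover ← the last-minute deadline escalation ← the stakeholder overrun ← the last-minute policy overrun.
Each of those chain origins has no stated cause.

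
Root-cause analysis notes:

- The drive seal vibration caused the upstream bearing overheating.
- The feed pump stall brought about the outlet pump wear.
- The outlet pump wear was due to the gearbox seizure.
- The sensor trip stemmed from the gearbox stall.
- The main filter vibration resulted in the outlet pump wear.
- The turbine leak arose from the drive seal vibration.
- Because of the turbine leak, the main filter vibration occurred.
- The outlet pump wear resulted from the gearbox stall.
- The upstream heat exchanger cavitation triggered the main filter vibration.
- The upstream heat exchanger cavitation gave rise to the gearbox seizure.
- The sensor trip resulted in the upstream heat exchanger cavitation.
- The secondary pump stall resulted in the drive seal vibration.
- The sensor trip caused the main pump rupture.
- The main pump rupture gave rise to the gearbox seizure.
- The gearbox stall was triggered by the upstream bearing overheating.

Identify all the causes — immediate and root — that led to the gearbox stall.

the drive seal vibration, the secondary pump stall, the upstream bearing overheating

Immediate cause of the gearbox stall: the upstream bearing overheating.
Further upstream: the secondary pump stall, the drive seal vibration.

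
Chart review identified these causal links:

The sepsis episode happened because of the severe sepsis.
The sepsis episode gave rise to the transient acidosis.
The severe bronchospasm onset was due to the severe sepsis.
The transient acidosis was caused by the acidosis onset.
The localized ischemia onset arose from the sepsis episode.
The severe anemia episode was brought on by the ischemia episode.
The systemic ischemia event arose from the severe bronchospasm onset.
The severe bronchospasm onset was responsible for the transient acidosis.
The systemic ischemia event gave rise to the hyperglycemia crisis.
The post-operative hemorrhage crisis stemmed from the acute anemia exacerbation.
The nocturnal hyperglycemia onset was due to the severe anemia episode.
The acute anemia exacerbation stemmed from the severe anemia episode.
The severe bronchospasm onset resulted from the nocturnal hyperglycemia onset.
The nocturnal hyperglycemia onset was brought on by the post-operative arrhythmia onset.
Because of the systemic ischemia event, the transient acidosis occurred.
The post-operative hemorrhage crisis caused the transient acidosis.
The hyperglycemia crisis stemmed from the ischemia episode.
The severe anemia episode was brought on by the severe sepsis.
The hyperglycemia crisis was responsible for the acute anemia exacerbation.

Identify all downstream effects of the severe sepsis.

the acute anemia exacerbation, the hyperglycemia crisis, the localized ischemia onset, the nocturnal hyperglycemia onset, the post-operative hemorrhage crisis, the sepsis episode, the severe anemia episode, the severe bronchospasm onset, the systemic ischemia event, the transient acidosis

Direct effects: the sepsis episode, the severe anemia episode, the severe bronchospasm onset.
2 steps out: the localized ischemia onset, the nocturnal hyperglycemia onset, the systemic ischemia event, the acute anemia exacerbation, the transient acidosis.
3 steps out: the hyperglycemia crisis, the post-operative hemorrhage crisis.
Not reachable from it: the acidosis onset, the ischemia episode, the post-operative arrhythmia onset.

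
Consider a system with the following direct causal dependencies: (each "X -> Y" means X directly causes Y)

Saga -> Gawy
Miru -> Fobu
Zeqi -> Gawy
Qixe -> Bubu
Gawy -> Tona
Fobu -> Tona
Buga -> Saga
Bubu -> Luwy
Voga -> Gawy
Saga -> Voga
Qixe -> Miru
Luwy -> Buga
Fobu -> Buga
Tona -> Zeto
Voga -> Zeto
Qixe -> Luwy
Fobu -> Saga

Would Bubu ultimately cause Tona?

There is a causal chain: Bubu → Luwy → Buga → Saga → Gawy → Tona.

Yes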